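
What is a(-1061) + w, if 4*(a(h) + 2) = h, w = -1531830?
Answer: -6128389/4 ≈ -1.5321e+6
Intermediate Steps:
a(h) = -2 + h/4
a(-1061) + w = (-2 + (¼)*(-1061)) - 1531830 = (-2 - 1061/4) - 1531830 = -1069/4 - 1531830 = -6128389/4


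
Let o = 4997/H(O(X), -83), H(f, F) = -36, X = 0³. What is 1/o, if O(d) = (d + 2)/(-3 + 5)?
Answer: -36/4997 ≈ -0.0072043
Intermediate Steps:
X = 0
O(d) = 1 + d/2 (O(d) = (2 + d)/2 = (2 + d)*(½) = 1 + d/2)
o = -4997/36 (o = 4997/(-36) = 4997*(-1/36) = -4997/36 ≈ -138.81)
1/o = 1/(-4997/36) = -36/4997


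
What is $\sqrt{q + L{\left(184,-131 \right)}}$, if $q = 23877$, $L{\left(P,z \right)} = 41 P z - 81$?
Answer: $2 i \sqrt{241117} \approx 982.07 i$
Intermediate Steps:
$L{\left(P,z \right)} = -81 + 41 P z$ ($L{\left(P,z \right)} = 41 P z - 81 = -81 + 41 P z$)
$\sqrt{q + L{\left(184,-131 \right)}} = \sqrt{23877 + \left(-81 + 41 \cdot 184 \left(-131\right)\right)} = \sqrt{23877 - 988345} = \sqrt{-964468} = 2 i \sqrt{241117}$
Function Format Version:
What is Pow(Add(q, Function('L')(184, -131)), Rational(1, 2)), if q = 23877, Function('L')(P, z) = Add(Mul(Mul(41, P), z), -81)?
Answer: Mul(2, I, Pow(241117, Rational(1, 2))) ≈ Mul(982.07, I)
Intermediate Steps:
Function('L')(P, z) = Add(-81, Mul(41, P, z)) (Function('L')(P, z) = Add(Mul(41, P, z), -81) = Add(-81, Mul(41, P, z)))
Pow(Add(q, Function('L')(184, -131)), Rational(1, 2)) = Pow(Add(23877, Add(-81, Mul(41, 184, -131))), Rational(1, 2)) = Pow(Add(23877, Add(-81, -988264)), Rational(1, 2)) = Pow(Add(23877, -988345), Rational(1, 2)) = Pow(-964468, Rational(1, 2)) = Mul(2, I, Pow(241117, Rational(1, 2)))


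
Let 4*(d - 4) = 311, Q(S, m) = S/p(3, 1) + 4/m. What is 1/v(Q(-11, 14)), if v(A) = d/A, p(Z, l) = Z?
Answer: -284/6867 ≈ -0.041357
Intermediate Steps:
Q(S, m) = 4/m + S/3 (Q(S, m) = S/3 + 4/m = 4/m + S/3)
d = 327/4 (d = 4 + (1/4)*311 = 4 + 311/4 = 327/4 ≈ 81.750)
v(A) = 327/(4*A)
1/v(Q(-11, 14)) = 1/(327/(4*(4/14 + (1/3)*(-11)))) = 1/(327/(4*(4*(1/14) - 11/3))) = 1/(327/(4*(2/7 - 11/3))) = 1/(327/(4*(-71/21))) = 1/((327/4)*(-21/71)) = 1/(-6867/284) = -284/6867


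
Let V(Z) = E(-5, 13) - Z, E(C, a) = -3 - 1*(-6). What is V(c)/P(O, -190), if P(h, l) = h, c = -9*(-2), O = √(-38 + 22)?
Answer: 15*I/4 ≈ 3.75*I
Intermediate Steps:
O = 4*I (O = √(-16) = 4*I ≈ 4.0*I)
E(C, a) = 3 (E(C, a) = -3 + 6 = 3)
c = 18
V(Z) = 3 - Z
V(c)/P(O, -190) = (3 - 1*18)/((4*I)) = (3 - 18)*(-I/4) = -(-15)*I/4 = 15*I/4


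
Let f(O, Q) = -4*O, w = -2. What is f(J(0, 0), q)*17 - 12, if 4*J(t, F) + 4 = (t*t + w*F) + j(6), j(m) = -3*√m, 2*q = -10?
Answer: 56 + 51*√6 ≈ 180.92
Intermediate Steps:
q = -5 (q = (½)*(-10) = -5)
J(t, F) = -1 - 3*√6/4 - F/2 + t²/4 (J(t, F) = -1 + ((t*t - 2*F) - 3*√6)/4 = -1 + ((t² - 2*F) - 3*√6)/4 = -1 + (t² - 3*√6 - 2*F)/4 = -1 + (-3*√6/4 - F/2 + t²/4) = -1 - 3*√6/4 - F/2 + t²/4)
f(J(0, 0), q)*17 - 12 = -4*(-1 - 3*√6/4 - ½*0 + (¼)*0²)*17 - 12 = -4*(-1 - 3*√6/4 + 0 + (¼)*0)*17 - 12 = -4*(-1 - 3*√6/4 + 0 + 0)*17 - 12 = -4*(-1 - 3*√6/4)*17 - 12 = (4 + 3*√6)*17 - 12 = (68 + 51*√6) - 12 = 56 + 51*√6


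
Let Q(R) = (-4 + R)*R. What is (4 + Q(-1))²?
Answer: 81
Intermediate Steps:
Q(R) = R*(-4 + R)
(4 + Q(-1))² = (4 - (-4 - 1))² = (4 - 1*(-5))² = (4 + 5)² = 9² = 81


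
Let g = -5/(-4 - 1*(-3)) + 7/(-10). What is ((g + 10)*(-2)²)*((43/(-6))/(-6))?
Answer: 6149/90 ≈ 68.322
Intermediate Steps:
g = 43/10 (g = -5/(-4 + 3) + 7*(-⅒) = -5/(-1) - 7/10 = -5*(-1) - 7/10 = 5 - 7/10 = 43/10 ≈ 4.3000)
((g + 10)*(-2)²)*((43/(-6))/(-6)) = ((43/10 + 10)*(-2)²)*((43/(-6))/(-6)) = ((143/10)*4)*((43*(-⅙))*(-⅙)) = 286*(-43/6*(-⅙))/5 = (286/5)*(43/36) = 6149/90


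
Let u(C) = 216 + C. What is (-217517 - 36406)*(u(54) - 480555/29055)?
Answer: -124664258619/1937 ≈ -6.4359e+7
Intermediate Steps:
(-217517 - 36406)*(u(54) - 480555/29055) = (-217517 - 36406)*((216 + 54) - 480555/29055) = -253923*(270 - 480555*1/29055) = -253923*(270 - 32037/1937) = -253923*490953/1937 = -124664258619/1937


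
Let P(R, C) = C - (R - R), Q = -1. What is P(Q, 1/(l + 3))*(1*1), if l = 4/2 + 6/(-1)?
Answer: -1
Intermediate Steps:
l = -4 (l = 4*(½) + 6*(-1) = 2 - 6 = -4)
P(R, C) = C (P(R, C) = C - 1*0 = C + 0 = C)
P(Q, 1/(l + 3))*(1*1) = (1*1)/(-4 + 3) = 1/(-1) = -1*1 = -1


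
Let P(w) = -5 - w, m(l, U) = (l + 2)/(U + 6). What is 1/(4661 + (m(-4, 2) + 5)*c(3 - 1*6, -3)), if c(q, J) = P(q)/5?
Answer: 10/46591 ≈ 0.00021463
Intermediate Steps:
m(l, U) = (2 + l)/(6 + U)
c(q, J) = -1 - q/5 (c(q, J) = (-5 - q)/5 = (-5 - q)*(1/5) = -1 - q/5)
1/(4661 + (m(-4, 2) + 5)*c(3 - 1*6, -3)) = 1/(4661 + ((2 - 4)/(6 + 2) + 5)*(-1 - (3 - 1*6)/5)) = 1/(4661 + (-2/8 + 5)*(-1 - (3 - 6)/5)) = 1/(4661 + ((1/8)*(-2) + 5)*(-1 - 1/5*(-3))) = 1/(4661 + (-1/4 + 5)*(-1 + 3/5)) = 1/(4661 + (19/4)*(-2/5)) = 1/(4661 - 19/10) = 1/(46591/10) = 10/46591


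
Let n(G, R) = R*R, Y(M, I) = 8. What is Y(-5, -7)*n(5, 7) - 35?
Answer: 357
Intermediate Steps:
n(G, R) = R²
Y(-5, -7)*n(5, 7) - 35 = 8*7² - 35 = 8*49 - 35 = 392 - 35 = 357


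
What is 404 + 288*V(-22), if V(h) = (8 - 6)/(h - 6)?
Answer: 2684/7 ≈ 383.43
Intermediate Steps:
V(h) = 2/(-6 + h)
404 + 288*V(-22) = 404 + 288*(2/(-6 - 22)) = 404 + 288*(2/(-28)) = 404 + 288*(2*(-1/28)) = 404 + 288*(-1/14) = 404 - 144/7 = 2684/7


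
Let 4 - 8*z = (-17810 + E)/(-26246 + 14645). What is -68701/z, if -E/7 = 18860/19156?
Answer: -30534675531912/136903661 ≈ -2.2304e+5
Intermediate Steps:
E = -33005/4789 (E = -132020/19156 = -7*4715/4789 = -33005/4789 ≈ -6.8918)
z = 136903661/444457512 (z = ½ - (-17810 - 33005/4789)/(8*(-26246 + 14645)) = ½ - (-85325095)/(38312*(-11601)) = ½ - (-85325095)*(-1)/(38312*11601) = ½ - ⅛*85325095/55557189 = ½ - 85325095/444457512 = 136903661/444457512 ≈ 0.30802)
-68701/z = -68701/136903661/444457512 = -68701*444457512/136903661 = -30534675531912/136903661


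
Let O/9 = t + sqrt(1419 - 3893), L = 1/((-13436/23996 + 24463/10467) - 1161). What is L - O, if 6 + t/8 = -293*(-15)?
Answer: -23002024855354965/72789374929 - 9*I*sqrt(2474) ≈ -3.1601e+5 - 447.65*I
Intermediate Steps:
t = 35112 (t = -48 + 8*(-293*(-15)) = -48 + 8*4395 = -48 + 35160 = 35112)
L = -62791533/72789374929 (L = 1/((-13436*1/23996 + 24463*(1/10467)) - 1161) = 1/((-3359/5999 + 24463/10467) - 1161) = 1/(111594884/62791533 - 1161) = 1/(-72789374929/62791533) = -62791533/72789374929 ≈ -0.00086265)
O = 316008 + 9*I*sqrt(2474) (O = 9*(35112 + sqrt(1419 - 3893)) = 9*(35112 + sqrt(-2474)) = 9*(35112 + I*sqrt(2474)) = 316008 + 9*I*sqrt(2474) ≈ 3.1601e+5 + 447.65*I)
L - O = -62791533/72789374929 - (316008 + 9*I*sqrt(2474)) = -62791533/72789374929 + (-316008 - 9*I*sqrt(2474)) = -23002024855354965/72789374929 - 9*I*sqrt(2474)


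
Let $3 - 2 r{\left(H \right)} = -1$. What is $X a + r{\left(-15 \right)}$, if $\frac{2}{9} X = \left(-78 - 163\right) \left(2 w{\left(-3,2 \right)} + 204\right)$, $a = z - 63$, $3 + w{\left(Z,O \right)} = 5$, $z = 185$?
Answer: $-27520270$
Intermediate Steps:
$w{\left(Z,O \right)} = 2$ ($w{\left(Z,O \right)} = -3 + 5 = 2$)
$r{\left(H \right)} = 2$ ($r{\left(H \right)} = \frac{3}{2} - - \frac{1}{2} = \frac{3}{2} + \frac{1}{2} = 2$)
$a = 122$ ($a = 185 - 63 = 122$)
$X = -225576$ ($X = \frac{9 \left(-78 - 163\right) \left(2 \cdot 2 + 204\right)}{2} = \frac{9 \left(- 241 \left(4 + 204\right)\right)}{2} = \frac{9 \left(\left(-241\right) 208\right)}{2} = \frac{9}{2} \left(-50128\right) = -225576$)
$X a + r{\left(-15 \right)} = \left(-225576\right) 122 + 2 = -27520272 + 2 = -27520270$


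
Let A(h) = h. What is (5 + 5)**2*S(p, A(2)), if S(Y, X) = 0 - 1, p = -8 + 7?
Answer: -100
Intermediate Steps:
p = -1
S(Y, X) = -1
(5 + 5)**2*S(p, A(2)) = (5 + 5)**2*(-1) = 10**2*(-1) = 100*(-1) = -100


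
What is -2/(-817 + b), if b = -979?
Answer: 1/898 ≈ 0.0011136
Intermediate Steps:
-2/(-817 + b) = -2/(-817 - 979) = -2/(-1796) = -2*(-1/1796) = 1/898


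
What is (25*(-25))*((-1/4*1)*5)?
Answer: 3125/4 ≈ 781.25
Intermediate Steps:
(25*(-25))*((-1/4*1)*5) = -625*-1*1/4*1*5 = -625*(-1/4*1)*5 = -(-625)*5/4 = -625*(-5/4) = 3125/4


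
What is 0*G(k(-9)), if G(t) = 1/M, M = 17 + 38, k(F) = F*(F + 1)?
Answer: 0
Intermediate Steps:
k(F) = F*(1 + F)
M = 55
G(t) = 1/55
0*G(k(-9)) = 0*(1/55) = 0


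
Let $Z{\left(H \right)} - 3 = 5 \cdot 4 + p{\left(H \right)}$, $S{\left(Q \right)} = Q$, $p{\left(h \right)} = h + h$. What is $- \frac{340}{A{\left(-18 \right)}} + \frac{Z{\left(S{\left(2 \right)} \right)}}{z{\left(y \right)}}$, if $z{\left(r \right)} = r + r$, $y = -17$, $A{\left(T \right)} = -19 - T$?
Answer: $\frac{11533}{34} \approx 339.21$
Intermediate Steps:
$p{\left(h \right)} = 2 h$
$z{\left(r \right)} = 2 r$
$Z{\left(H \right)} = 23 + 2 H$ ($Z{\left(H \right)} = 3 + \left(5 \cdot 4 + 2 H\right) = 3 + \left(20 + 2 H\right) = 23 + 2 H$)
$- \frac{340}{A{\left(-18 \right)}} + \frac{Z{\left(S{\left(2 \right)} \right)}}{z{\left(y \right)}} = - \frac{340}{-19 - -18} + \frac{23 + 2 \cdot 2}{2 \left(-17\right)} = - \frac{340}{-19 + 18} + \frac{23 + 4}{-34} = - \frac{340}{-1} + 27 \left(- \frac{1}{34}\right) = \left(-340\right) \left(-1\right) - \frac{27}{34} = 340 - \frac{27}{34} = \frac{11533}{34}$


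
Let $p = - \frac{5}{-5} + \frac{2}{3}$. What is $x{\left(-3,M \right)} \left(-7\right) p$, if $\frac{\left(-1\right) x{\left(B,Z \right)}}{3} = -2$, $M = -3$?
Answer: $-70$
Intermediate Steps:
$x{\left(B,Z \right)} = 6$ ($x{\left(B,Z \right)} = \left(-3\right) \left(-2\right) = 6$)
$p = \frac{5}{3}$ ($p = \left(-5\right) \left(- \frac{1}{5}\right) + 2 \cdot \frac{1}{3} = 1 + \frac{2}{3} = \frac{5}{3} \approx 1.6667$)
$x{\left(-3,M \right)} \left(-7\right) p = 6 \left(-7\right) \frac{5}{3} = \left(-42\right) \frac{5}{3} = -70$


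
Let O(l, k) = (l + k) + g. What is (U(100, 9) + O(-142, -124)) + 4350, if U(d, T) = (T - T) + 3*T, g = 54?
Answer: 4165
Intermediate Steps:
U(d, T) = 3*T (U(d, T) = 0 + 3*T = 3*T)
O(l, k) = 54 + k + l (O(l, k) = (l + k) + 54 = (k + l) + 54 = 54 + k + l)
(U(100, 9) + O(-142, -124)) + 4350 = (3*9 + (54 - 124 - 142)) + 4350 = (27 - 212) + 4350 = -185 + 4350 = 4165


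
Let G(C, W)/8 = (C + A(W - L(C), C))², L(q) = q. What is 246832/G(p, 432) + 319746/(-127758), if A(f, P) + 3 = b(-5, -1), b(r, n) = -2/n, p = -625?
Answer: -10113244847/4172107834 ≈ -2.4240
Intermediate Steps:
A(f, P) = -1 (A(f, P) = -3 - 2/(-1) = -3 - 2*(-1) = -3 + 2 = -1)
G(C, W) = 8*(-1 + C)² (G(C, W) = 8*(C - 1)² = 8*(-1 + C)²)
246832/G(p, 432) + 319746/(-127758) = 246832/((8*(-1 - 625)²)) + 319746/(-127758) = 246832/((8*(-626)²)) + 319746*(-1/127758) = 246832/((8*391876)) - 53291/21293 = 246832/3135008 - 53291/21293 = 246832*(1/3135008) - 53291/21293 = 15427/195938 - 53291/21293 = -10113244847/4172107834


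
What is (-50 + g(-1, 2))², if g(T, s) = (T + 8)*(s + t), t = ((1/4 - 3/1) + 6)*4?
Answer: 3025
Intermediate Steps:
t = 13 (t = ((1*(¼) - 3*1) + 6)*4 = ((¼ - 3) + 6)*4 = (-11/4 + 6)*4 = (13/4)*4 = 13)
g(T, s) = (8 + T)*(13 + s) (g(T, s) = (T + 8)*(s + 13) = (8 + T)*(13 + s))
(-50 + g(-1, 2))² = (-50 + (104 + 8*2 + 13*(-1) - 1*2))² = (-50 + (104 + 16 - 13 - 2))² = (-50 + 105)² = 55² = 3025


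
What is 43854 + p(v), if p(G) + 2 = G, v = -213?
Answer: 43639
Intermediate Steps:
p(G) = -2 + G
43854 + p(v) = 43854 + (-2 - 213) = 43854 - 215 = 43639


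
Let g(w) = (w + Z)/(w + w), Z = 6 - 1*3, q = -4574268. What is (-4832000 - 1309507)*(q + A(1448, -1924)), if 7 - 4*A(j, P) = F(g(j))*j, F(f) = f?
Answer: 224752016880567/8 ≈ 2.8094e+13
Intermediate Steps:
Z = 3 (Z = 6 - 3 = 3)
g(w) = (3 + w)/(2*w) (g(w) = (w + 3)/(w + w) = (3 + w)/((2*w)) = (3 + w)*(1/(2*w)) = (3 + w)/(2*w))
A(j, P) = 11/8 - j/8 (A(j, P) = 7/4 - (3 + j)/(2*j)*j/4 = 7/4 - (3/2 + j/2)/4 = 7/4 + (-3/8 - j/8) = 11/8 - j/8)
(-4832000 - 1309507)*(q + A(1448, -1924)) = (-4832000 - 1309507)*(-4574268 + (11/8 - ⅛*1448)) = -6141507*(-4574268 + (11/8 - 181)) = -6141507*(-4574268 - 1437/8) = -6141507*(-36595581/8) = 224752016880567/8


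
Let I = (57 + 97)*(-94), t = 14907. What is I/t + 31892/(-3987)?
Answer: -177709952/19811403 ≈ -8.9701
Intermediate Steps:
I = -14476 (I = 154*(-94) = -14476)
I/t + 31892/(-3987) = -14476/14907 + 31892/(-3987) = -14476*1/14907 + 31892*(-1/3987) = -14476/14907 - 31892/3987 = -177709952/19811403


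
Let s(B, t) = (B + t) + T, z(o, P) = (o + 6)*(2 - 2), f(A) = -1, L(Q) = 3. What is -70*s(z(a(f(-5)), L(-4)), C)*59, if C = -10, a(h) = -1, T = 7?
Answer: 12390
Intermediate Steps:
z(o, P) = 0 (z(o, P) = (6 + o)*0 = 0)
s(B, t) = 7 + B + t (s(B, t) = (B + t) + 7 = 7 + B + t)
-70*s(z(a(f(-5)), L(-4)), C)*59 = -70*(7 + 0 - 10)*59 = -70*(-3)*59 = 210*59 = 12390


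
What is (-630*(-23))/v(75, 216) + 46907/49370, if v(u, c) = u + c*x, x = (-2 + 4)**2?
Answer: 253138991/15452810 ≈ 16.381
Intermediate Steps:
x = 4 (x = 2**2 = 4)
v(u, c) = u + 4*c (v(u, c) = u + c*4 = u + 4*c)
(-630*(-23))/v(75, 216) + 46907/49370 = (-630*(-23))/(75 + 4*216) + 46907/49370 = 14490/(75 + 864) + 46907*(1/49370) = 14490/939 + 46907/49370 = 14490*(1/939) + 46907/49370 = 4830/313 + 46907/49370 = 253138991/15452810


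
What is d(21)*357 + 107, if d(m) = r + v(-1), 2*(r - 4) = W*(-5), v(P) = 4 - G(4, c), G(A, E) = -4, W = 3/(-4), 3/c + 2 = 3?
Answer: 40483/8 ≈ 5060.4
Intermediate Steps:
c = 3 (c = 3/(-2 + 3) = 3/1 = 3*1 = 3)
W = -¾ (W = 3*(-¼) = -¾ ≈ -0.75000)
v(P) = 8 (v(P) = 4 - 1*(-4) = 4 + 4 = 8)
r = 47/8 (r = 4 + (-¾*(-5))/2 = 4 + (½)*(15/4) = 4 + 15/8 = 47/8 ≈ 5.8750)
d(m) = 111/8 (d(m) = 47/8 + 8 = 111/8)
d(21)*357 + 107 = (111/8)*357 + 107 = 39627/8 + 107 = 40483/8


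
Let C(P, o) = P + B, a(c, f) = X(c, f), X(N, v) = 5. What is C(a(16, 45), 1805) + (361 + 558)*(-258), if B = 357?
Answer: -236740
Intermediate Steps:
a(c, f) = 5
C(P, o) = 357 + P (C(P, o) = P + 357 = 357 + P)
C(a(16, 45), 1805) + (361 + 558)*(-258) = (357 + 5) + (361 + 558)*(-258) = 362 + 919*(-258) = 362 - 237102 = -236740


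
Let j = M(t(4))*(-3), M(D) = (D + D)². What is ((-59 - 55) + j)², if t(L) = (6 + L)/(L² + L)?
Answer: 13689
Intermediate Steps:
t(L) = (6 + L)/(L + L²)
M(D) = 4*D² (M(D) = (2*D)² = 4*D²)
j = -3 (j = (4*((6 + 4)/(4*(1 + 4)))²)*(-3) = (4*((¼)*10/5)²)*(-3) = (4*((¼)*(⅕)*10)²)*(-3) = (4*(½)²)*(-3) = (4*(¼))*(-3) = 1*(-3) = -3)
((-59 - 55) + j)² = ((-59 - 55) - 3)² = (-114 - 3)² = (-117)² = 13689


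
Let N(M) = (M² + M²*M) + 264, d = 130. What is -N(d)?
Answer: -2214164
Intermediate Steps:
N(M) = 264 + M² + M³ (N(M) = (M² + M³) + 264 = 264 + M² + M³)
-N(d) = -(264 + 130² + 130³) = -(264 + 16900 + 2197000) = -1*2214164 = -2214164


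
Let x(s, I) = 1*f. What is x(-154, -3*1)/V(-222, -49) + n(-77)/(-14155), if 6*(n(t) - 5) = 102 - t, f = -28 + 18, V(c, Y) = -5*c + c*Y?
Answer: -7357/2232765 ≈ -0.0032950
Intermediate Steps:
V(c, Y) = -5*c + Y*c
f = -10
x(s, I) = -10 (x(s, I) = 1*(-10) = -10)
n(t) = 22 - t/6 (n(t) = 5 + (102 - t)/6 = 5 + (17 - t/6) = 22 - t/6)
x(-154, -3*1)/V(-222, -49) + n(-77)/(-14155) = -10*(-1/(222*(-5 - 49))) + (22 - ⅙*(-77))/(-14155) = -10/((-222*(-54))) + (22 + 77/6)*(-1/14155) = -10/11988 + (209/6)*(-1/14155) = -10*1/11988 - 11/4470 = -5/5994 - 11/4470 = -7357/2232765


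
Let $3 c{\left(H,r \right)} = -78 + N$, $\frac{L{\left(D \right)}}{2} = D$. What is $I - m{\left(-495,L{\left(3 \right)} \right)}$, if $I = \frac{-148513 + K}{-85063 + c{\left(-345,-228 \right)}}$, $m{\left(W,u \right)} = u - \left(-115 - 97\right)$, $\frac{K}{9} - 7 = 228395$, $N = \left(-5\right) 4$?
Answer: $- \frac{61373881}{255287} \approx -240.41$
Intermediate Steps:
$L{\left(D \right)} = 2 D$
$N = -20$
$K = 2055618$ ($K = 63 + 9 \cdot 228395 = 63 + 2055555 = 2055618$)
$c{\left(H,r \right)} = - \frac{98}{3}$ ($c{\left(H,r \right)} = \frac{-78 - 20}{3} = \frac{1}{3} \left(-98\right) = - \frac{98}{3}$)
$m{\left(W,u \right)} = 212 + u$ ($m{\left(W,u \right)} = u - -212 = u + 212 = 212 + u$)
$I = - \frac{5721315}{255287}$ ($I = \frac{-148513 + 2055618}{-85063 - \frac{98}{3}} = \frac{1907105}{- \frac{255287}{3}} = 1907105 \left(- \frac{3}{255287}\right) = - \frac{5721315}{255287} \approx -22.411$)
$I - m{\left(-495,L{\left(3 \right)} \right)} = - \frac{5721315}{255287} - \left(212 + 2 \cdot 3\right) = - \frac{5721315}{255287} - \left(212 + 6\right) = - \frac{5721315}{255287} - 218 = - \frac{61373881}{255287}$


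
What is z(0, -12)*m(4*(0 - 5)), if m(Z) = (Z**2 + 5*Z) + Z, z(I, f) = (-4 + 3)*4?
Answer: -1120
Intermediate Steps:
z(I, f) = -4 (z(I, f) = -1*4 = -4)
m(Z) = Z**2 + 6*Z
z(0, -12)*m(4*(0 - 5)) = -4*4*(0 - 5)*(6 + 4*(0 - 5)) = -4*4*(-5)*(6 + 4*(-5)) = -(-80)*(6 - 20) = -(-80)*(-14) = -4*280 = -1120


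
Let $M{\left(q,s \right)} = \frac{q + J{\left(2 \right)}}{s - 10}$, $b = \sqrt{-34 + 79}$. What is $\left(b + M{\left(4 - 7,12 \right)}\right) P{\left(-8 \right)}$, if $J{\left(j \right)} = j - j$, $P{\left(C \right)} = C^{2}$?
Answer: $-96 + 192 \sqrt{5} \approx 333.33$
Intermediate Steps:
$J{\left(j \right)} = 0$
$b = 3 \sqrt{5}$ ($b = \sqrt{45} = 3 \sqrt{5} \approx 6.7082$)
$M{\left(q,s \right)} = \frac{q}{-10 + s}$ ($M{\left(q,s \right)} = \frac{q + 0}{s - 10} = \frac{q}{-10 + s}$)
$\left(b + M{\left(4 - 7,12 \right)}\right) P{\left(-8 \right)} = \left(3 \sqrt{5} + \frac{4 - 7}{-10 + 12}\right) \left(-8\right)^{2} = \left(3 \sqrt{5} + \frac{4 - 7}{2}\right) 64 = \left(3 \sqrt{5} - \frac{3}{2}\right) 64 = \left(- \frac{3}{2} + 3 \sqrt{5}\right) 64 = -96 + 192 \sqrt{5}$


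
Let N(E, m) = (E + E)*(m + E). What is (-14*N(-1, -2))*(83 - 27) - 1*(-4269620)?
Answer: 4264916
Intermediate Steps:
N(E, m) = 2*E*(E + m) (N(E, m) = (2*E)*(E + m) = 2*E*(E + m))
(-14*N(-1, -2))*(83 - 27) - 1*(-4269620) = (-28*(-1)*(-1 - 2))*(83 - 27) - 1*(-4269620) = -28*(-1)*(-3)*56 + 4269620 = -14*6*56 + 4269620 = -84*56 + 4269620 = -4704 + 4269620 = 4264916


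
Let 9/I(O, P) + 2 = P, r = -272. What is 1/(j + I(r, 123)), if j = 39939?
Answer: 121/4832628 ≈ 2.5038e-5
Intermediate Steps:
I(O, P) = 9/(-2 + P)
1/(j + I(r, 123)) = 1/(39939 + 9/(-2 + 123)) = 1/(39939 + 9/121) = 1/(4832628/121) = 121/4832628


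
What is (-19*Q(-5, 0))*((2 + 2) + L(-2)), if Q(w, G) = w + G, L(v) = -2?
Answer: 190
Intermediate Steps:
Q(w, G) = G + w
(-19*Q(-5, 0))*((2 + 2) + L(-2)) = (-19*(0 - 5))*((2 + 2) - 2) = (-19*(-5))*(4 - 2) = 95*2 = 190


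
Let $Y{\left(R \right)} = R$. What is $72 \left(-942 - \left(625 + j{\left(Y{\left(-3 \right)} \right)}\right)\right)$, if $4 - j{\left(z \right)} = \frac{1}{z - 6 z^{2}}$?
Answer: $- \frac{2149152}{19} \approx -1.1311 \cdot 10^{5}$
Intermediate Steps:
$j{\left(z \right)} = 4 - \frac{1}{z - 6 z^{2}}$
$72 \left(-942 - \left(625 + j{\left(Y{\left(-3 \right)} \right)}\right)\right) = 72 \left(-942 - \left(625 + \frac{1 - -12 + 24 \left(-3\right)^{2}}{\left(-3\right) \left(-1 + 6 \left(-3\right)\right)}\right)\right) = 72 \left(-942 - \left(625 - \frac{1 + 12 + 24 \cdot 9}{3 \left(-1 - 18\right)}\right)\right) = 72 \left(-942 - \left(625 - \frac{1 + 12 + 216}{3 \left(-19\right)}\right)\right) = 72 \left(-942 - \left(625 - \left(- \frac{1}{57}\right) 229\right)\right) = 72 \left(-942 - \frac{35854}{57}\right) = 72 \left(- \frac{89548}{57}\right) = - \frac{2149152}{19}$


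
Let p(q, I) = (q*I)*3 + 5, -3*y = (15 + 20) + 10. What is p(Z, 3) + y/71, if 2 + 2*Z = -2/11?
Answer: -3928/781 ≈ -5.0294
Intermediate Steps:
y = -15 (y = -((15 + 20) + 10)/3 = -(35 + 10)/3 = -⅓*45 = -15)
Z = -12/11 (Z = -1 + (-2/11)/2 = -1 + (-2*1/11)/2 = -1 + (½)*(-2/11) = -1 - 1/11 = -12/11 ≈ -1.0909)
p(q, I) = 5 + 3*I*q (p(q, I) = (I*q)*3 + 5 = 3*I*q + 5 = 5 + 3*I*q)
p(Z, 3) + y/71 = (5 + 3*3*(-12/11)) - 15/71 = (5 - 108/11) + (1/71)*(-15) = -53/11 - 15/71 = -3928/781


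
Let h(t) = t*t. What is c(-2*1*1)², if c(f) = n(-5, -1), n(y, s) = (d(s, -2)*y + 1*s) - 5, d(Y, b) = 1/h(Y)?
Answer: 121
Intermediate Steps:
h(t) = t²
d(Y, b) = Y⁻² (d(Y, b) = 1/(Y²) = Y⁻²)
n(y, s) = -5 + s + y/s² (n(y, s) = (y/s² + 1*s) - 5 = (y/s² + s) - 5 = (s + y/s²) - 5 = -5 + s + y/s²)
c(f) = -11 (c(f) = -5 - 1 - 5/(-1)² = -5 - 1 - 5*1 = -5 - 1 - 5 = -11)
c(-2*1*1)² = (-11)² = 121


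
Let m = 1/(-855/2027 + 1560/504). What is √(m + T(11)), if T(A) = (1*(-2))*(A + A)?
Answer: I*√5649752354/11380 ≈ 6.605*I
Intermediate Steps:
m = 42567/113800 (m = 1/(-855*1/2027 + 1560*(1/504)) = 1/(-855/2027 + 65/21) = 1/(113800/42567) = 42567/113800 ≈ 0.37405)
T(A) = -4*A
√(m + T(11)) = √(42567/113800 - 4*11) = √(42567/113800 - 44) = √(-4964633/113800) = I*√5649752354/11380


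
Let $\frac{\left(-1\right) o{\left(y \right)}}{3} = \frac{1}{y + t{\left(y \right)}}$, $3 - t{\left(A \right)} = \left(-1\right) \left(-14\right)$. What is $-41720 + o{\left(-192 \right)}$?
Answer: $- \frac{8469157}{203} \approx -41720.0$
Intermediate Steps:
$t{\left(A \right)} = -11$ ($t{\left(A \right)} = 3 - \left(-1\right) \left(-14\right) = 3 - 14 = -11$)
$o{\left(y \right)} = - \frac{3}{-11 + y}$ ($o{\left(y \right)} = - \frac{3}{y - 11} = - \frac{3}{-11 + y}$)
$-41720 + o{\left(-192 \right)} = -41720 - \frac{3}{-11 - 192} = -41720 - \frac{3}{-203} = -41720 - - \frac{3}{203} = -41720 + \frac{3}{203} = - \frac{8469157}{203}$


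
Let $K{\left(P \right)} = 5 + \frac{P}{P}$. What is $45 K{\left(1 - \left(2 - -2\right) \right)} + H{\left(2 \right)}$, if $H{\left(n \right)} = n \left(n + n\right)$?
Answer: $278$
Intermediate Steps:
$H{\left(n \right)} = 2 n^{2}$ ($H{\left(n \right)} = n 2 n = 2 n^{2}$)
$K{\left(P \right)} = 6$ ($K{\left(P \right)} = 5 + 1 = 6$)
$45 K{\left(1 - \left(2 - -2\right) \right)} + H{\left(2 \right)} = 45 \cdot 6 + 2 \cdot 2^{2} = 270 + 2 \cdot 4 = 270 + 8 = 278$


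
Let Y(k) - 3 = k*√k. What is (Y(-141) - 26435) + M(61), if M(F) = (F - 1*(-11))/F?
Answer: -1612280/61 - 141*I*√141 ≈ -26431.0 - 1674.3*I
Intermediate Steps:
M(F) = (11 + F)/F (M(F) = (F + 11)/F = (11 + F)/F)
Y(k) = 3 + k^(3/2) (Y(k) = 3 + k*√k = 3 + k^(3/2))
(Y(-141) - 26435) + M(61) = ((3 + (-141)^(3/2)) - 26435) + (11 + 61)/61 = ((3 - 141*I*√141) - 26435) + (1/61)*72 = (-26432 - 141*I*√141) + 72/61 = -1612280/61 - 141*I*√141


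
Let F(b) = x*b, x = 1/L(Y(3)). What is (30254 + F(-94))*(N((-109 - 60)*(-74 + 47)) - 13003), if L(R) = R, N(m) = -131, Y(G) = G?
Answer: -396944504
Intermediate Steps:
x = 1/3 ≈ 0.33333
F(b) = b/3
(30254 + F(-94))*(N((-109 - 60)*(-74 + 47)) - 13003) = (30254 + (1/3)*(-94))*(-131 - 13003) = (30254 - 94/3)*(-13134) = (90668/3)*(-13134) = -396944504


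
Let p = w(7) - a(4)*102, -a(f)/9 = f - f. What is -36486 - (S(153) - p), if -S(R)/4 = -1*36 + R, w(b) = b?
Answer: -36011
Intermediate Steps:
a(f) = 0 (a(f) = -9*(f - f) = -9*0 = 0)
S(R) = 144 - 4*R (S(R) = -4*(-1*36 + R) = -4*(-36 + R) = 144 - 4*R)
p = 7 (p = 7 - 0*102 = 7 - 1*0 = 7 + 0 = 7)
-36486 - (S(153) - p) = -36486 - ((144 - 4*153) - 1*7) = -36486 - ((144 - 612) - 7) = -36486 - (-468 - 7) = -36486 - 1*(-475) = -36486 + 475 = -36011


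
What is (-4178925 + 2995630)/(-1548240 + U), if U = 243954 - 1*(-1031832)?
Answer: 1183295/272454 ≈ 4.3431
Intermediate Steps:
U = 1275786 (U = 243954 + 1031832 = 1275786)
(-4178925 + 2995630)/(-1548240 + U) = (-4178925 + 2995630)/(-1548240 + 1275786) = -1183295/(-272454) = -1183295*(-1/272454) = 1183295/272454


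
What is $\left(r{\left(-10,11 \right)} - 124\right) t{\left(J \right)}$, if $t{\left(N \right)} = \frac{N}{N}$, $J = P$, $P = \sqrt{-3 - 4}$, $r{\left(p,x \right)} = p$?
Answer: $-134$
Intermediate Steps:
$P = i \sqrt{7}$ ($P = \sqrt{-7} = i \sqrt{7} \approx 2.6458 i$)
$J = i \sqrt{7} \approx 2.6458 i$
$t{\left(N \right)} = 1$
$\left(r{\left(-10,11 \right)} - 124\right) t{\left(J \right)} = \left(-10 - 124\right) 1 = \left(-134\right) 1 = -134$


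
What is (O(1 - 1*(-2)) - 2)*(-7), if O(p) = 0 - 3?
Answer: 35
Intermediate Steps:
O(p) = -3
(O(1 - 1*(-2)) - 2)*(-7) = (-3 - 2)*(-7) = -5*(-7) = 35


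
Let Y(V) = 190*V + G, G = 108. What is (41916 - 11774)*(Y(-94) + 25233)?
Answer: 225492302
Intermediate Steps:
Y(V) = 108 + 190*V (Y(V) = 190*V + 108 = 108 + 190*V)
(41916 - 11774)*(Y(-94) + 25233) = (41916 - 11774)*((108 + 190*(-94)) + 25233) = 30142*((108 - 17860) + 25233) = 30142*(-17752 + 25233) = 30142*7481 = 225492302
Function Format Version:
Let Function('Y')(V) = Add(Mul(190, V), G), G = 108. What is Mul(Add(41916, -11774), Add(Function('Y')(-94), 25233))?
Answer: 225492302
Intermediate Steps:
Function('Y')(V) = Add(108, Mul(190, V)) (Function('Y')(V) = Add(Mul(190, V), 108) = Add(108, Mul(190, V)))
Mul(Add(41916, -11774), Add(Function('Y')(-94), 25233)) = Mul(Add(41916, -11774), Add(Add(108, Mul(190, -94)), 25233)) = Mul(30142, Add(Add(108, -17860), 25233)) = Mul(30142, Add(-17752, 25233)) = Mul(30142, 7481) = 225492302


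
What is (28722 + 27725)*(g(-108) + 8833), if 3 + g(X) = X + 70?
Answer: 496282024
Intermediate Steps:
g(X) = 67 + X (g(X) = -3 + (X + 70) = -3 + (70 + X) = 67 + X)
(28722 + 27725)*(g(-108) + 8833) = (28722 + 27725)*((67 - 108) + 8833) = 56447*(-41 + 8833) = 56447*8792 = 496282024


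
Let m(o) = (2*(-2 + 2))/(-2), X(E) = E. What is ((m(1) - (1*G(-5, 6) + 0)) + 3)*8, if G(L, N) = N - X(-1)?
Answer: -32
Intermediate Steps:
m(o) = 0 (m(o) = (2*0)*(-1/2) = 0*(-1/2) = 0)
G(L, N) = 1 + N (G(L, N) = N - 1*(-1) = N + 1 = 1 + N)
((m(1) - (1*G(-5, 6) + 0)) + 3)*8 = ((0 - (1*(1 + 6) + 0)) + 3)*8 = ((0 - (1*7 + 0)) + 3)*8 = ((0 - (7 + 0)) + 3)*8 = ((0 - 1*7) + 3)*8 = ((0 - 7) + 3)*8 = (-7 + 3)*8 = -4*8 = -32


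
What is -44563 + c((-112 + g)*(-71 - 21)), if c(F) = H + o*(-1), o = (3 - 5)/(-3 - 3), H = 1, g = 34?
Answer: -133687/3 ≈ -44562.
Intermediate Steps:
o = 1/3 (o = -2/(-6) = -2*(-1/6) = 1/3 ≈ 0.33333)
c(F) = 2/3 (c(F) = 1 + (1/3)*(-1) = 1 - 1/3 = 2/3)
-44563 + c((-112 + g)*(-71 - 21)) = -44563 + 2/3 = -133687/3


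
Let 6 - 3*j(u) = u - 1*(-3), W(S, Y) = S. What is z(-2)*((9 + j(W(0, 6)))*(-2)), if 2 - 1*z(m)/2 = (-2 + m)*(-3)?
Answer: 400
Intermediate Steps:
z(m) = -8 + 6*m (z(m) = 4 - 2*(-2 + m)*(-3) = 4 - 2*(6 - 3*m) = 4 + (-12 + 6*m) = -8 + 6*m)
j(u) = 1 - u/3 (j(u) = 2 - (u - 1*(-3))/3 = 2 - (u + 3)/3 = 2 - (3 + u)/3 = 2 + (-1 - u/3) = 1 - u/3)
z(-2)*((9 + j(W(0, 6)))*(-2)) = (-8 + 6*(-2))*((9 + (1 - ⅓*0))*(-2)) = (-8 - 12)*((9 + (1 + 0))*(-2)) = -20*(9 + 1)*(-2) = -200*(-2) = -20*(-20) = 400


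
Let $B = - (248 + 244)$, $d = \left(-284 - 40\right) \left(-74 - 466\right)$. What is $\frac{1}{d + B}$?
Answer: $\frac{1}{174468} \approx 5.7317 \cdot 10^{-6}$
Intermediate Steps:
$d = 174960$ ($d = \left(-324\right) \left(-540\right) = 174960$)
$B = -492$ ($B = \left(-1\right) 492 = -492$)
$\frac{1}{d + B} = \frac{1}{174960 - 492} = \frac{1}{174468}$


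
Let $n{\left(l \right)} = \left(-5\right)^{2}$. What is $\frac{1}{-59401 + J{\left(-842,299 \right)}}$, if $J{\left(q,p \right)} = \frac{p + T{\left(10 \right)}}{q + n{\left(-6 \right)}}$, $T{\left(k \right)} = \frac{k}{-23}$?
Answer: $- \frac{18791}{1116211058} \approx -1.6835 \cdot 10^{-5}$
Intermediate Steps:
$T{\left(k \right)} = - \frac{k}{23}$ ($T{\left(k \right)} = k \left(- \frac{1}{23}\right) = - \frac{k}{23}$)
$n{\left(l \right)} = 25$
$J{\left(q,p \right)} = \frac{- \frac{10}{23} + p}{25 + q}$ ($J{\left(q,p \right)} = \frac{p - \frac{10}{23}}{q + 25} = \frac{p - \frac{10}{23}}{25 + q} = \frac{- \frac{10}{23} + p}{25 + q}$)
$\frac{1}{-59401 + J{\left(-842,299 \right)}} = \frac{1}{-59401 + \frac{- \frac{10}{23} + 299}{25 - 842}} = \frac{1}{-59401 + \frac{1}{-817} \cdot \frac{6867}{23}} = \frac{1}{-59401 - \frac{6867}{18791}} = \frac{1}{- \frac{1116211058}{18791}} = - \frac{18791}{1116211058}$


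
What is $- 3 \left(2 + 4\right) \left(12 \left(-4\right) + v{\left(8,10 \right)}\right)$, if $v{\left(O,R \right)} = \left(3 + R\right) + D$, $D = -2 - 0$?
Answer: $666$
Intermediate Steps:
$D = -2$ ($D = -2 + 0 = -2$)
$v{\left(O,R \right)} = 1 + R$ ($v{\left(O,R \right)} = \left(3 + R\right) - 2 = 1 + R$)
$- 3 \left(2 + 4\right) \left(12 \left(-4\right) + v{\left(8,10 \right)}\right) = - 3 \left(2 + 4\right) \left(12 \left(-4\right) + \left(1 + 10\right)\right) = \left(-3\right) 6 \left(-48 + 11\right) = \left(-18\right) \left(-37\right) = 666$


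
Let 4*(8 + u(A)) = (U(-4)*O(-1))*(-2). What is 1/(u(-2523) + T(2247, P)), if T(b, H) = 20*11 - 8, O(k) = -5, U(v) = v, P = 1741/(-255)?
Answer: 1/194 ≈ 0.0051546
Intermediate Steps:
P = -1741/255 (P = 1741*(-1/255) = -1741/255 ≈ -6.8275)
u(A) = -18 (u(A) = -8 + (-4*(-5)*(-2))/4 = -8 + (20*(-2))/4 = -8 + (1/4)*(-40) = -8 - 10 = -18)
T(b, H) = 212 (T(b, H) = 220 - 8 = 212)
1/(u(-2523) + T(2247, P)) = 1/(-18 + 212) = 1/194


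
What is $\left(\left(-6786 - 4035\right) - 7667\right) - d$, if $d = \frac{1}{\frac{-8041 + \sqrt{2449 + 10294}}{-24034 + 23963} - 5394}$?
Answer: $- \frac{2598945798779805}{140574741746} - \frac{71 \sqrt{12743}}{140574741746} \approx -18488.0$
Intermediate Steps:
$d = \frac{1}{- \frac{374933}{71} - \frac{\sqrt{12743}}{71}}$ ($d = \frac{1}{\frac{-8041 + \sqrt{12743}}{-71} - 5394} = \frac{1}{\left(-8041 + \sqrt{12743}\right) \left(- \frac{1}{71}\right) - 5394} = \frac{1}{\left(\frac{8041}{71} - \frac{\sqrt{12743}}{71}\right) - 5394} = \frac{1}{- \frac{374933}{71} - \frac{\sqrt{12743}}{71}} \approx -0.00018931$)
$\left(\left(-6786 - 4035\right) - 7667\right) - d = \left(\left(-6786 - 4035\right) - 7667\right) - \left(- \frac{26620243}{140574741746} + \frac{71 \sqrt{12743}}{140574741746}\right) = \left(-10821 - 7667\right) + \left(\frac{26620243}{140574741746} - \frac{71 \sqrt{12743}}{140574741746}\right) = -18488 + \left(\frac{26620243}{140574741746} - \frac{71 \sqrt{12743}}{140574741746}\right) = - \frac{2598945798779805}{140574741746} - \frac{71 \sqrt{12743}}{140574741746}$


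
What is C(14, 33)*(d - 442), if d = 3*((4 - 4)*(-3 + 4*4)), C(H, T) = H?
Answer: -6188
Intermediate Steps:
d = 0 (d = 3*(0*(-3 + 16)) = 3*(0*13) = 3*0 = 0)
C(14, 33)*(d - 442) = 14*(0 - 442) = 14*(-442) = -6188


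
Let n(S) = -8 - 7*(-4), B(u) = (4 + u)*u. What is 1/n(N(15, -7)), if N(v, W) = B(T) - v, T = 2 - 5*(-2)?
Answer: 1/20 ≈ 0.050000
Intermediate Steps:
T = 12 (T = 2 + 10 = 12)
B(u) = u*(4 + u)
N(v, W) = 192 - v (N(v, W) = 12*(4 + 12) - v = 12*16 - v = 192 - v)
n(S) = 20 (n(S) = -8 + 28 = 20)
1/n(N(15, -7)) = 1/20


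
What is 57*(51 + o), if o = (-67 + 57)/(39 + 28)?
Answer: 194199/67 ≈ 2898.5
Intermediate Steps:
o = -10/67 ≈ -0.14925
57*(51 + o) = 57*(51 - 10/67) = 57*(3407/67) = 194199/67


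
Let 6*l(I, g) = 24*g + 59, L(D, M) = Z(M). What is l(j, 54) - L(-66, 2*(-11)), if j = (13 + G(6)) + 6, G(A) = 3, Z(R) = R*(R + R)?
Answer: -4453/6 ≈ -742.17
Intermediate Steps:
Z(R) = 2*R² (Z(R) = R*(2*R) = 2*R²)
j = 22 (j = (13 + 3) + 6 = 16 + 6 = 22)
L(D, M) = 2*M²
l(I, g) = 59/6 + 4*g (l(I, g) = (24*g + 59)/6 = (59 + 24*g)/6 = 59/6 + 4*g)
l(j, 54) - L(-66, 2*(-11)) = (59/6 + 4*54) - 2*(2*(-11))² = (59/6 + 216) - 2*(-22)² = 1355/6 - 2*484 = 1355/6 - 1*968 = 1355/6 - 968 = -4453/6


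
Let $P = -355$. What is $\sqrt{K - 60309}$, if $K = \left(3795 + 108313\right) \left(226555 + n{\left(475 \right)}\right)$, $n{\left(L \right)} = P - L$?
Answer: $\sqrt{25305517991} \approx 1.5908 \cdot 10^{5}$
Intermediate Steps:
$n{\left(L \right)} = -355 - L$
$K = 25305578300$ ($K = \left(3795 + 108313\right) \left(226555 - 830\right) = 112108 \left(226555 - 830\right) = 112108 \cdot 225725 = 25305578300$)
$\sqrt{K - 60309} = \sqrt{25305578300 - 60309} = \sqrt{25305517991}$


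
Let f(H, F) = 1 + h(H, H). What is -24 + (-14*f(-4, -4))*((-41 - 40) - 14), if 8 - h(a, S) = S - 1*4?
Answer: 22586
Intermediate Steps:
h(a, S) = 12 - S (h(a, S) = 8 - (S - 1*4) = 8 - (S - 4) = 8 - (-4 + S) = 8 + (4 - S) = 12 - S)
f(H, F) = 13 - H (f(H, F) = 1 + (12 - H) = 13 - H)
-24 + (-14*f(-4, -4))*((-41 - 40) - 14) = -24 + (-14*(13 - 1*(-4)))*((-41 - 40) - 14) = -24 + (-14*(13 + 4))*(-81 - 14) = -24 - 14*17*(-95) = -24 - 238*(-95) = -24 + 22610 = 22586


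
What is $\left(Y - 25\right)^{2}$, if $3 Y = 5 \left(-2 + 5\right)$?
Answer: $400$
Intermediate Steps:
$Y = 5$ ($Y = \frac{5 \left(-2 + 5\right)}{3} = \frac{5 \cdot 3}{3} = \frac{1}{3} \cdot 15 = 5$)
$\left(Y - 25\right)^{2} = \left(5 - 25\right)^{2} = \left(-20\right)^{2} = 400$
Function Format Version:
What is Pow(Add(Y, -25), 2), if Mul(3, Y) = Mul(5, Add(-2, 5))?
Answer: 400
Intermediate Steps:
Y = 5 (Y = Mul(Rational(1, 3), Mul(5, Add(-2, 5))) = Mul(Rational(1, 3), Mul(5, 3)) = Mul(Rational(1, 3), 15) = 5)
Pow(Add(Y, -25), 2) = Pow(Add(5, -25), 2) = Pow(-20, 2) = 400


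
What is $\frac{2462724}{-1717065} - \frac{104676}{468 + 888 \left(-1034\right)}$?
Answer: $- \frac{6420880939}{4863554815} \approx -1.3202$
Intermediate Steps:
$\frac{2462724}{-1717065} - \frac{104676}{468 + 888 \left(-1034\right)} = 2462724 \left(- \frac{1}{1717065}\right) - \frac{104676}{468 - 918192} = - \frac{91212}{63595} - \frac{104676}{-917724} = - \frac{91212}{63595} - - \frac{8723}{76477} = - \frac{91212}{63595} + \frac{8723}{76477} = - \frac{6420880939}{4863554815}$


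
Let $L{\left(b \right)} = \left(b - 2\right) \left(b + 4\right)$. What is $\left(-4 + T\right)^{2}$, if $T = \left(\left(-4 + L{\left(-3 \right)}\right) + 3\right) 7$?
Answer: $2116$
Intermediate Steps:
$L{\left(b \right)} = \left(-2 + b\right) \left(4 + b\right)$
$T = -42$ ($T = \left(\left(-4 + \left(-8 + \left(-3\right)^{2} + 2 \left(-3\right)\right)\right) + 3\right) 7 = \left(\left(-4 - 5\right) + 3\right) 7 = \left(-9 + 3\right) 7 = \left(-6\right) 7 = -42$)
$\left(-4 + T\right)^{2} = \left(-4 - 42\right)^{2} = \left(-46\right)^{2} = 2116$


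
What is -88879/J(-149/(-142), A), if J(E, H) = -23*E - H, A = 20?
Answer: 12620818/6267 ≈ 2013.9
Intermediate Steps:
J(E, H) = -H - 23*E
-88879/J(-149/(-142), A) = -88879/(-1*20 - (-3427)/(-142)) = -88879/(-20 - (-3427)*(-1)/142) = -88879/(-20 - 23*149/142) = -88879/(-20 - 3427/142) = -88879/(-6267/142) = -88879*(-142/6267) = 12620818/6267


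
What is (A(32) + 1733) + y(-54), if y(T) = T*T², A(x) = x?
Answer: -155699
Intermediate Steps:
y(T) = T³
(A(32) + 1733) + y(-54) = (32 + 1733) + (-54)³ = 1765 - 157464 = -155699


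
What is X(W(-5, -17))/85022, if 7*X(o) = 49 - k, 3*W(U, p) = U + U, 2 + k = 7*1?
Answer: 22/297577 ≈ 7.3930e-5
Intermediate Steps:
k = 5 (k = -2 + 7*1 = -2 + 7 = 5)
W(U, p) = 2*U/3 (W(U, p) = (U + U)/3 = (2*U)/3 = 2*U/3)
X(o) = 44/7 (X(o) = (49 - 1*5)/7 = (49 - 5)/7 = (⅐)*44 = 44/7)
X(W(-5, -17))/85022 = (44/7)/85022 = (44/7)*(1/85022) = 22/297577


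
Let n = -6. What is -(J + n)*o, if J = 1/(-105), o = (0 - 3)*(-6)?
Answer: 3786/35 ≈ 108.17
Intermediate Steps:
o = 18 (o = -3*(-6) = 18)
J = -1/105 ≈ -0.0095238
-(J + n)*o = -(-1/105 - 6)*18 = -(-631)*18/105 = -1*(-3786/35) = 3786/35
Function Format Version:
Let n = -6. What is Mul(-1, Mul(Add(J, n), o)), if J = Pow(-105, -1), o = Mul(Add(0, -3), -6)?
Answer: Rational(3786, 35) ≈ 108.17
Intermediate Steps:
o = 18 (o = Mul(-3, -6) = 18)
J = Rational(-1, 105) ≈ -0.0095238
Mul(-1, Mul(Add(J, n), o)) = Mul(-1, Mul(Add(Rational(-1, 105), -6), 18)) = Mul(-1, Mul(Rational(-631, 105), 18)) = Mul(-1, Rational(-3786, 35)) = Rational(3786, 35)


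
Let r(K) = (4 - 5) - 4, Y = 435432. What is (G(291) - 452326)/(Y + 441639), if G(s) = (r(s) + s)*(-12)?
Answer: -455758/877071 ≈ -0.51964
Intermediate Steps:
r(K) = -5 (r(K) = -1 - 4 = -5)
G(s) = 60 - 12*s (G(s) = (-5 + s)*(-12) = 60 - 12*s)
(G(291) - 452326)/(Y + 441639) = ((60 - 12*291) - 452326)/(435432 + 441639) = ((60 - 3492) - 452326)/877071 = (-3432 - 452326)*(1/877071) = -455758*1/877071 = -455758/877071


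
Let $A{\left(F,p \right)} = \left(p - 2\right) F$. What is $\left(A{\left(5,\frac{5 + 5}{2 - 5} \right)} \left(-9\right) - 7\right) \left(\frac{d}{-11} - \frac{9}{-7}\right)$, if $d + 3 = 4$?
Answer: $\frac{21436}{77} \approx 278.39$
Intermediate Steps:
$d = 1$ ($d = -3 + 4 = 1$)
$A{\left(F,p \right)} = F \left(-2 + p\right)$ ($A{\left(F,p \right)} = \left(-2 + p\right) F = F \left(-2 + p\right)$)
$\left(A{\left(5,\frac{5 + 5}{2 - 5} \right)} \left(-9\right) - 7\right) \left(\frac{d}{-11} - \frac{9}{-7}\right) = \left(5 \left(-2 + \frac{5 + 5}{2 - 5}\right) \left(-9\right) - 7\right) \left(1 \frac{1}{-11} - \frac{9}{-7}\right) = \left(5 \left(-2 + \frac{10}{-3}\right) \left(-9\right) - 7\right) \left(1 \left(- \frac{1}{11}\right) - - \frac{9}{7}\right) = \left(5 \left(-2 + 10 \left(- \frac{1}{3}\right)\right) \left(-9\right) - 7\right) \left(- \frac{1}{11} + \frac{9}{7}\right) = \left(5 \left(-2 - \frac{10}{3}\right) \left(-9\right) - 7\right) \frac{92}{77} = \left(5 \left(- \frac{16}{3}\right) \left(-9\right) - 7\right) \frac{92}{77} = \left(\left(- \frac{80}{3}\right) \left(-9\right) - 7\right) \frac{92}{77} = \left(240 - 7\right) \frac{92}{77} = 233 \cdot \frac{92}{77} = \frac{21436}{77}$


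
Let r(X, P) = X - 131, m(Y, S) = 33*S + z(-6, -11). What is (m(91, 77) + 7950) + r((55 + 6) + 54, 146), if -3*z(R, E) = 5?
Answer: 31420/3 ≈ 10473.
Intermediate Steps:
z(R, E) = -5/3 (z(R, E) = -1/3*5 = -5/3)
m(Y, S) = -5/3 + 33*S (m(Y, S) = 33*S - 5/3 = -5/3 + 33*S)
r(X, P) = -131 + X
(m(91, 77) + 7950) + r((55 + 6) + 54, 146) = ((-5/3 + 33*77) + 7950) + (-131 + ((55 + 6) + 54)) = ((-5/3 + 2541) + 7950) + (-131 + (61 + 54)) = (7618/3 + 7950) + (-131 + 115) = 31468/3 - 16 = 31420/3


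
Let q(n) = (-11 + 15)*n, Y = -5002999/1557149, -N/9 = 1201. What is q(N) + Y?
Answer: -67329897163/1557149 ≈ -43239.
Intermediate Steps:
N = -10809 (N = -9*1201 = -10809)
Y = -5002999/1557149 (Y = -5002999*1/1557149 = -5002999/1557149 ≈ -3.2129)
q(n) = 4*n
q(N) + Y = 4*(-10809) - 5002999/1557149 = -43236 - 5002999/1557149 = -67329897163/1557149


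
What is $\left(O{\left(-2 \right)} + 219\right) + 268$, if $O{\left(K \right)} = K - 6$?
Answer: $479$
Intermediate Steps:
$O{\left(K \right)} = -6 + K$
$\left(O{\left(-2 \right)} + 219\right) + 268 = \left(\left(-6 - 2\right) + 219\right) + 268 = \left(-8 + 219\right) + 268 = 211 + 268 = 479$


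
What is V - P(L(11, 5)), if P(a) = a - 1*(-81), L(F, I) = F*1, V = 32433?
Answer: 32341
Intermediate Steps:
L(F, I) = F
P(a) = 81 + a (P(a) = a + 81 = 81 + a)
V - P(L(11, 5)) = 32433 - (81 + 11) = 32433 - 1*92 = 32433 - 92 = 32341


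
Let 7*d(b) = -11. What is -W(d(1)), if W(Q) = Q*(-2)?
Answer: -22/7 ≈ -3.1429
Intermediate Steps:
d(b) = -11/7 (d(b) = (1/7)*(-11) = -11/7)
W(Q) = -2*Q
-W(d(1)) = -(-2)*(-11)/7 = -1*22/7 = -22/7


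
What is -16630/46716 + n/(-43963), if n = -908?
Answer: -344343281/1026887754 ≈ -0.33533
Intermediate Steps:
-16630/46716 + n/(-43963) = -16630/46716 - 908/(-43963) = -16630*1/46716 - 908*(-1/43963) = -8315/23358 + 908/43963 = -344343281/1026887754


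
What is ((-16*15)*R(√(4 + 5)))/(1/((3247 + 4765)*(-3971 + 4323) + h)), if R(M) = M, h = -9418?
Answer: -2023780320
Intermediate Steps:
((-16*15)*R(√(4 + 5)))/(1/((3247 + 4765)*(-3971 + 4323) + h)) = ((-16*15)*√(4 + 5))/(1/((3247 + 4765)*(-3971 + 4323) - 9418)) = (-240*√9)/(1/(8012*352 - 9418)) = (-240*3)/(1/(2820224 - 9418)) = -720/(1/2810806) = -720/1/2810806 = -720*2810806 = -2023780320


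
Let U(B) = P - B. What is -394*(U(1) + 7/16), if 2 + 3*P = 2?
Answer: 1773/8 ≈ 221.63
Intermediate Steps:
P = 0 (P = -2/3 + (1/3)*2 = -2/3 + 2/3 = 0)
U(B) = -B (U(B) = 0 - B = -B)
-394*(U(1) + 7/16) = -394*(-1*1 + 7/16) = -394*(-1 + 7*(1/16)) = -394*(-1 + 7/16) = -394*(-9/16) = 1773/8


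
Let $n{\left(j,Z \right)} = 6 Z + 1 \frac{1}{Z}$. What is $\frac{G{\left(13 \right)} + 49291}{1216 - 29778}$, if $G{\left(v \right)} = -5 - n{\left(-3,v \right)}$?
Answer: $- \frac{639703}{371306} \approx -1.7228$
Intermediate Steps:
$n{\left(j,Z \right)} = \frac{1}{Z} + 6 Z$ ($n{\left(j,Z \right)} = 6 Z + \frac{1}{Z} = \frac{1}{Z} + 6 Z$)
$G{\left(v \right)} = -5 - \frac{1}{v} - 6 v$ ($G{\left(v \right)} = -5 - \left(\frac{1}{v} + 6 v\right) = -5 - \frac{1}{v} - 6 v$)
$\frac{G{\left(13 \right)} + 49291}{1216 - 29778} = \frac{\left(-5 - \frac{1}{13} - 78\right) + 49291}{1216 - 29778} = \frac{- \frac{1080}{13} + 49291}{-28562} = \frac{639703}{13} \left(- \frac{1}{28562}\right) = - \frac{639703}{371306}$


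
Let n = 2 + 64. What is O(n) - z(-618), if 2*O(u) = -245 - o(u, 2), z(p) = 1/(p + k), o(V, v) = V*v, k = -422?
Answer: -196039/1040 ≈ -188.50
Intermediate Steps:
z(p) = 1/(-422 + p) (z(p) = 1/(p - 422) = 1/(-422 + p))
n = 66
O(u) = -245/2 - u (O(u) = (-245 - u*2)/2 = (-245 - 2*u)/2 = -245/2 - u)
O(n) - z(-618) = (-245/2 - 1*66) - 1/(-422 - 618) = (-245/2 - 66) - 1/(-1040) = -377/2 - 1*(-1/1040) = -377/2 + 1/1040 = -196039/1040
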